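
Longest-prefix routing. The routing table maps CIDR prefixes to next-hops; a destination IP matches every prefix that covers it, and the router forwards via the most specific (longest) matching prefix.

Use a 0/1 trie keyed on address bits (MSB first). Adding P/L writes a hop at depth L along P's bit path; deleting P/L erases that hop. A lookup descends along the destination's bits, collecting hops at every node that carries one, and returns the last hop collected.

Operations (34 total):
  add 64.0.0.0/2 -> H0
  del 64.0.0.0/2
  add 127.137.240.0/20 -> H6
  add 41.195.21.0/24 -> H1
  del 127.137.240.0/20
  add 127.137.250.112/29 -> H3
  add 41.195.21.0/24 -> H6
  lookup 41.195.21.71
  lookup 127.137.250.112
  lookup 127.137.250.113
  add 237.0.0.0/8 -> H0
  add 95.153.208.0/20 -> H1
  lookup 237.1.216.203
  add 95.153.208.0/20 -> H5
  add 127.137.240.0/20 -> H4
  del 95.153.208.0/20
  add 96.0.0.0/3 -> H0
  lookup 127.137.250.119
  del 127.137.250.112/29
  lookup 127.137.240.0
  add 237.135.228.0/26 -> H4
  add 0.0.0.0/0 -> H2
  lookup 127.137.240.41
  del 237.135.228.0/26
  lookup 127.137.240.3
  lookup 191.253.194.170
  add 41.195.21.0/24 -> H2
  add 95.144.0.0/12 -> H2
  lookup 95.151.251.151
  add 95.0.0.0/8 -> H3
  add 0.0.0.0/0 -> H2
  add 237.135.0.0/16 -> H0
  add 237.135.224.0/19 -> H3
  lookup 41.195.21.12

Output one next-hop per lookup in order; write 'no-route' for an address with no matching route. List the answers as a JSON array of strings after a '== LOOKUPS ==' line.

Trace:
  add 64.0.0.0/2 -> H0 at depth 2
  del 64.0.0.0/2 (clear depth 2)
  add 127.137.240.0/20 -> H6 at depth 20
  add 41.195.21.0/24 -> H1 at depth 24
  del 127.137.240.0/20 (clear depth 20)
  add 127.137.250.112/29 -> H3 at depth 29
  add 41.195.21.0/24 -> H6 at depth 24
  Q 41.195.21.71: descend 001010011100001100010101 ; hops seen [H6] ; pick H6
  Q 127.137.250.112: descend 01111111100010011111101001110 ; hops seen [H3] ; pick H3
  Q 127.137.250.113: descend 01111111100010011111101001110 ; hops seen [H3] ; pick H3
  add 237.0.0.0/8 -> H0 at depth 8
  add 95.153.208.0/20 -> H1 at depth 20
  Q 237.1.216.203: descend 11101101 ; hops seen [H0] ; pick H0
  add 95.153.208.0/20 -> H5 at depth 20
  add 127.137.240.0/20 -> H4 at depth 20
  del 95.153.208.0/20 (clear depth 20)
  add 96.0.0.0/3 -> H0 at depth 3
  Q 127.137.250.119: descend 01111111100010011111101001110 ; hops seen [H0,H4,H3] ; pick H3
  del 127.137.250.112/29 (clear depth 29)
  Q 127.137.240.0: descend 01111111100010011111 ; hops seen [H0,H4] ; pick H4
  add 237.135.228.0/26 -> H4 at depth 26
  add 0.0.0.0/0 -> H2 at depth 0
  Q 127.137.240.41: descend 01111111100010011111 ; hops seen [H2,H0,H4] ; pick H4
  del 237.135.228.0/26 (clear depth 26)
  Q 127.137.240.3: descend 01111111100010011111 ; hops seen [H2,H0,H4] ; pick H4
  Q 191.253.194.170: descend 1 ; hops seen [H2] ; pick H2
  add 41.195.21.0/24 -> H2 at depth 24
  add 95.144.0.0/12 -> H2 at depth 12
  Q 95.151.251.151: descend 010111111001 ; hops seen [H2,H2] ; pick H2
  add 95.0.0.0/8 -> H3 at depth 8
  add 0.0.0.0/0 -> H2 at depth 0
  add 237.135.0.0/16 -> H0 at depth 16
  add 237.135.224.0/19 -> H3 at depth 19
  Q 41.195.21.12: descend 001010011100001100010101 ; hops seen [H2,H2] ; pick H2

== LOOKUPS ==
["H6","H3","H3","H0","H3","H4","H4","H4","H2","H2","H2"]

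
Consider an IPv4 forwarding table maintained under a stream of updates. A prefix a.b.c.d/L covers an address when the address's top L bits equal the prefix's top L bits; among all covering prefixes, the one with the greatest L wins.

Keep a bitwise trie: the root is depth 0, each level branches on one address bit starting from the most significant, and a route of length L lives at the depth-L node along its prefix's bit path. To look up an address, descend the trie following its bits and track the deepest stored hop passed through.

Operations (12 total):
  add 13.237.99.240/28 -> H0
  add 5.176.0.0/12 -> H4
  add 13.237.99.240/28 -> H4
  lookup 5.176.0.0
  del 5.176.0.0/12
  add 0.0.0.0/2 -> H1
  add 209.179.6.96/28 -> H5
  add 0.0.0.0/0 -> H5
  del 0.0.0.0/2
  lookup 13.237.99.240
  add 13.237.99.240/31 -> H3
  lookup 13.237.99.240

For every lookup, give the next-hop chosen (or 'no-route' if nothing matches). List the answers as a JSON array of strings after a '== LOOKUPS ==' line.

Apply in order:
  add 13.237.99.240/28 -> H0 at depth 28
  add 5.176.0.0/12 -> H4 at depth 12
  add 13.237.99.240/28 -> H4 at depth 28
  ? 5.176.0.0  path d0:-→d1:-→d2:-→d3:-→d4:-→d5:-→d6:-→d7:-→d8:-→d9:-→d10:-→d11:-→d12:H4  best=H4
  - 5.176.0.0/12 clear@12
  add 0.0.0.0/2 -> H1 at depth 2
  add 209.179.6.96/28 -> H5 at depth 28
  add 0.0.0.0/0 -> H5 at depth 0
  - 0.0.0.0/2 clear@2
  ? 13.237.99.240  path d0:H5→d1:-→d2:-→d3:-→d4:-→d5:-→d6:-→d7:-→d8:-→d9:-→d10:-→d11:-→d12:-→d13:-→d14:-→d15:-→d16:-→d17:-→d18:-→d19:-→d20:-→d21:-→d22:-→d23:-→d24:-→d25:-→d26:-→d27:-→d28:H4  best=H4
  add 13.237.99.240/31 -> H3 at depth 31
  ? 13.237.99.240  path d0:H5→d1:-→d2:-→d3:-→d4:-→d5:-→d6:-→d7:-→d8:-→d9:-→d10:-→d11:-→d12:-→d13:-→d14:-→d15:-→d16:-→d17:-→d18:-→d19:-→d20:-→d21:-→d22:-→d23:-→d24:-→d25:-→d26:-→d27:-→d28:H4→d29:-→d30:-→d31:H3  best=H3

== LOOKUPS ==
["H4","H4","H3"]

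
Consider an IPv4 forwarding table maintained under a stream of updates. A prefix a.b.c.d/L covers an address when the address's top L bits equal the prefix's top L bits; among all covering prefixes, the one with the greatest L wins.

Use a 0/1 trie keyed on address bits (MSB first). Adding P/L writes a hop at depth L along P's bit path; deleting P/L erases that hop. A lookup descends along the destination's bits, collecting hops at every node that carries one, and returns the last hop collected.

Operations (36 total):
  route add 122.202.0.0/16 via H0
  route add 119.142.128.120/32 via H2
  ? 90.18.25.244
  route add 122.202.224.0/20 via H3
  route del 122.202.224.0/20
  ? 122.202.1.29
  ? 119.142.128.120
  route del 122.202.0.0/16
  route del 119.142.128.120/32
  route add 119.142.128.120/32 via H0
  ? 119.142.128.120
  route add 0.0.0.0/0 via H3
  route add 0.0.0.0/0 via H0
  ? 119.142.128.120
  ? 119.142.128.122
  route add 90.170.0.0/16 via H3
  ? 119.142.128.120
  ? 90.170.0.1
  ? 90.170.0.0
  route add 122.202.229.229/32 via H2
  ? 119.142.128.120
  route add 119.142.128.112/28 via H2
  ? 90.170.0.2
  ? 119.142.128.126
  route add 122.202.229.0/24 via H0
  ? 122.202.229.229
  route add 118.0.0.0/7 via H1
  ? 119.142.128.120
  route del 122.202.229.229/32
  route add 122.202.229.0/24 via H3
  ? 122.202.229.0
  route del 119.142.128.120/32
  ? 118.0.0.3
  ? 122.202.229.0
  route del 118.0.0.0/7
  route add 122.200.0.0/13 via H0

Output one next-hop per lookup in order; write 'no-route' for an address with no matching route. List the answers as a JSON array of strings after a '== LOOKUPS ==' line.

Process each operation:
  add 122.202.0.0/16 -> H0 at depth 16
  add 119.142.128.120/32 -> H2 at depth 32
  Q 90.18.25.244: descend 01 ; hops seen [∅] ; pick no-route
  add 122.202.224.0/20 -> H3 at depth 20
  - 122.202.224.0/20 clear@20
  Q 122.202.1.29: descend 0111101011001010 ; hops seen [H0] ; pick H0
  Q 119.142.128.120: descend 01110111100011101000000001111000 ; hops seen [H2] ; pick H2
  - 122.202.0.0/16 clear@16
  - 119.142.128.120/32 clear@32
  add 119.142.128.120/32 -> H0 at depth 32
  Q 119.142.128.120: descend 01110111100011101000000001111000 ; hops seen [H0] ; pick H0
  add 0.0.0.0/0 -> H3 at depth 0
  add 0.0.0.0/0 -> H0 at depth 0
  Q 119.142.128.120: descend 01110111100011101000000001111000 ; hops seen [H0,H0] ; pick H0
  Q 119.142.128.122: descend 011101111000111010000000011110 ; hops seen [H0] ; pick H0
  add 90.170.0.0/16 -> H3 at depth 16
  Q 119.142.128.120: descend 01110111100011101000000001111000 ; hops seen [H0,H0] ; pick H0
  Q 90.170.0.1: descend 0101101010101010 ; hops seen [H0,H3] ; pick H3
  Q 90.170.0.0: descend 0101101010101010 ; hops seen [H0,H3] ; pick H3
  add 122.202.229.229/32 -> H2 at depth 32
  Q 119.142.128.120: descend 01110111100011101000000001111000 ; hops seen [H0,H0] ; pick H0
  add 119.142.128.112/28 -> H2 at depth 28
  Q 90.170.0.2: descend 0101101010101010 ; hops seen [H0,H3] ; pick H3
  Q 119.142.128.126: descend 01110111100011101000000001111 ; hops seen [H0,H2] ; pick H2
  add 122.202.229.0/24 -> H0 at depth 24
  Q 122.202.229.229: descend 01111010110010101110010111100101 ; hops seen [H0,H0,H2] ; pick H2
  add 118.0.0.0/7 -> H1 at depth 7
  Q 119.142.128.120: descend 01110111100011101000000001111000 ; hops seen [H0,H1,H2,H0] ; pick H0
  - 122.202.229.229/32 clear@32
  add 122.202.229.0/24 -> H3 at depth 24
  Q 122.202.229.0: descend 011110101100101011100101 ; hops seen [H0,H3] ; pick H3
  - 119.142.128.120/32 clear@32
  Q 118.0.0.3: descend 0111011 ; hops seen [H0,H1] ; pick H1
  Q 122.202.229.0: descend 011110101100101011100101 ; hops seen [H0,H3] ; pick H3
  - 118.0.0.0/7 clear@7
  add 122.200.0.0/13 -> H0 at depth 13

== LOOKUPS ==
["no-route","H0","H2","H0","H0","H0","H0","H3","H3","H0","H3","H2","H2","H0","H3","H1","H3"]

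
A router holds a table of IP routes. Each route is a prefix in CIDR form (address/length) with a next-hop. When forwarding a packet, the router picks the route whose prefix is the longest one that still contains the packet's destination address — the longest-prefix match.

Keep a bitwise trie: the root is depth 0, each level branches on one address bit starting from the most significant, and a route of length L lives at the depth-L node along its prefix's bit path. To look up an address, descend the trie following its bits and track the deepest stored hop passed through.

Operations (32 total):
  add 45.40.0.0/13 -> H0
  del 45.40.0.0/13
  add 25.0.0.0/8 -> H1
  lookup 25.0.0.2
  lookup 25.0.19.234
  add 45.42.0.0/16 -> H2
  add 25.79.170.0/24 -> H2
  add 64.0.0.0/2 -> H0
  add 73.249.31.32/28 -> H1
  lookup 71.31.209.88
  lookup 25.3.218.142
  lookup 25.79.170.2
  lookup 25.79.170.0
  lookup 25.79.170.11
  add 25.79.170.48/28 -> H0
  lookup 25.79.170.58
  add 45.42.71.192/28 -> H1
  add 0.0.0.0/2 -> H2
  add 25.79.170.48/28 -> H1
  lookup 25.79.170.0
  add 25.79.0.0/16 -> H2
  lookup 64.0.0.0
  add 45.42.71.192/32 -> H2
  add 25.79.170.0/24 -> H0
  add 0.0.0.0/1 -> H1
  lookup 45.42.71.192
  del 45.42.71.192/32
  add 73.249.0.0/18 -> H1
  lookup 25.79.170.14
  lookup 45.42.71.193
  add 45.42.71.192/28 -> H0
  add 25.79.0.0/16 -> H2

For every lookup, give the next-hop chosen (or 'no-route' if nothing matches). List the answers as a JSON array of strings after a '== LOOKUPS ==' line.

Trace:
  add 45.40.0.0/13 -> H0 at depth 13
  - 45.40.0.0/13 clear@13
  add 25.0.0.0/8 -> H1 at depth 8
  Q 25.0.0.2: descend 00011001 ; hops seen [H1] ; pick H1
  Q 25.0.19.234: descend 00011001 ; hops seen [H1] ; pick H1
  add 45.42.0.0/16 -> H2 at depth 16
  add 25.79.170.0/24 -> H2 at depth 24
  add 64.0.0.0/2 -> H0 at depth 2
  add 73.249.31.32/28 -> H1 at depth 28
  Q 71.31.209.88: descend 0100 ; hops seen [H0] ; pick H0
  Q 25.3.218.142: descend 000110010 ; hops seen [H1] ; pick H1
  Q 25.79.170.2: descend 000110010100111110101010 ; hops seen [H1,H2] ; pick H2
  Q 25.79.170.0: descend 000110010100111110101010 ; hops seen [H1,H2] ; pick H2
  Q 25.79.170.11: descend 000110010100111110101010 ; hops seen [H1,H2] ; pick H2
  add 25.79.170.48/28 -> H0 at depth 28
  Q 25.79.170.58: descend 0001100101001111101010100011 ; hops seen [H1,H2,H0] ; pick H0
  add 45.42.71.192/28 -> H1 at depth 28
  add 0.0.0.0/2 -> H2 at depth 2
  add 25.79.170.48/28 -> H1 at depth 28
  Q 25.79.170.0: descend 00011001010011111010101000 ; hops seen [H2,H1,H2] ; pick H2
  add 25.79.0.0/16 -> H2 at depth 16
  Q 64.0.0.0: descend 0100 ; hops seen [H0] ; pick H0
  add 45.42.71.192/32 -> H2 at depth 32
  add 25.79.170.0/24 -> H0 at depth 24
  add 0.0.0.0/1 -> H1 at depth 1
  Q 45.42.71.192: descend 00101101001010100100011111000000 ; hops seen [H1,H2,H2,H1,H2] ; pick H2
  - 45.42.71.192/32 clear@32
  add 73.249.0.0/18 -> H1 at depth 18
  Q 25.79.170.14: descend 00011001010011111010101000 ; hops seen [H1,H2,H1,H2,H0] ; pick H0
  Q 45.42.71.193: descend 0010110100101010010001111100000 ; hops seen [H1,H2,H2,H1] ; pick H1
  add 45.42.71.192/28 -> H0 at depth 28
  add 25.79.0.0/16 -> H2 at depth 16

== LOOKUPS ==
["H1","H1","H0","H1","H2","H2","H2","H0","H2","H0","H2","H0","H1"]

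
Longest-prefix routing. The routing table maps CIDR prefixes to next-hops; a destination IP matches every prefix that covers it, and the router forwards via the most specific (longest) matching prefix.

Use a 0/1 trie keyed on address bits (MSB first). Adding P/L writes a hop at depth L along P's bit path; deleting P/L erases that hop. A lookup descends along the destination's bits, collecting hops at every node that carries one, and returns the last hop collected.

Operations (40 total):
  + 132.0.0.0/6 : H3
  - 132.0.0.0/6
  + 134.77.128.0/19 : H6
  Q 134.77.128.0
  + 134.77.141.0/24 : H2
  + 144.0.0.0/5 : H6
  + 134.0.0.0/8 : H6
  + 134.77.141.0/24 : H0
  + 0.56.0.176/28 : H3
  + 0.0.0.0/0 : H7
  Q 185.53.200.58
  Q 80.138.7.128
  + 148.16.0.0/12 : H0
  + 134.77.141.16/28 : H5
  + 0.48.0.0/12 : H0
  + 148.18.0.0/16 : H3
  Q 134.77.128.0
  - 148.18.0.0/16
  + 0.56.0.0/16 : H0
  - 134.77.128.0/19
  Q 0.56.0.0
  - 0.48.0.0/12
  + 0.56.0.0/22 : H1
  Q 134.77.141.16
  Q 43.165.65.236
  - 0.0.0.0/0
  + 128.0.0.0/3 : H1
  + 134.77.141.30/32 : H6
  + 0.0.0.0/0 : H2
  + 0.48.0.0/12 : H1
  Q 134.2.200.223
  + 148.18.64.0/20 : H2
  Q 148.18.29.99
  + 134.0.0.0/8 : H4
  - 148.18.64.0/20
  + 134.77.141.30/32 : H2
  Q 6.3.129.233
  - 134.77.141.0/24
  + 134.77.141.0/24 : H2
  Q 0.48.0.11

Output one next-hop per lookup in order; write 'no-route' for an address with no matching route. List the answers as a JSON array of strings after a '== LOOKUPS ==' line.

Apply in order:
  add 132.0.0.0/6 -> H3 at depth 6
  del 132.0.0.0/6 (clear depth 6)
  add 134.77.128.0/19 -> H6 at depth 19
  lookup 134.77.128.0: bits 1000011001001101100 walk d0:-→d1:-→d2:-→d3:-→d4:-→d5:-→d6:-→d7:-→d8:-→d9:-→d10:-→d11:-→d12:-→d13:-→d14:-→d15:-→d16:-→d17:-→d18:-→d19:H6 -> H6
  add 134.77.141.0/24 -> H2 at depth 24
  add 144.0.0.0/5 -> H6 at depth 5
  add 134.0.0.0/8 -> H6 at depth 8
  add 134.77.141.0/24 -> H0 at depth 24
  add 0.56.0.176/28 -> H3 at depth 28
  add 0.0.0.0/0 -> H7 at depth 0
  lookup 185.53.200.58: bits 10 walk d0:H7→d1:-→d2:- -> H7
  lookup 80.138.7.128: bits 0 walk d0:H7→d1:- -> H7
  add 148.16.0.0/12 -> H0 at depth 12
  add 134.77.141.16/28 -> H5 at depth 28
  add 0.48.0.0/12 -> H0 at depth 12
  add 148.18.0.0/16 -> H3 at depth 16
  lookup 134.77.128.0: bits 10000110010011011000 walk d0:H7→d1:-→d2:-→d3:-→d4:-→d5:-→d6:-→d7:-→d8:H6→d9:-→d10:-→d11:-→d12:-→d13:-→d14:-→d15:-→d16:-→d17:-→d18:-→d19:H6→d20:- -> H6
  del 148.18.0.0/16 (clear depth 16)
  add 0.56.0.0/16 -> H0 at depth 16
  del 134.77.128.0/19 (clear depth 19)
  lookup 0.56.0.0: bits 000000000011100000000000 walk d0:H7→d1:-→d2:-→d3:-→d4:-→d5:-→d6:-→d7:-→d8:-→d9:-→d10:-→d11:-→d12:H0→d13:-→d14:-→d15:-→d16:H0→d17:-→d18:-→d19:-→d20:-→d21:-→d22:-→d23:-→d24:- -> H0
  del 0.48.0.0/12 (clear depth 12)
  add 0.56.0.0/22 -> H1 at depth 22
  lookup 134.77.141.16: bits 1000011001001101100011010001 walk d0:H7→d1:-→d2:-→d3:-→d4:-→d5:-→d6:-→d7:-→d8:H6→d9:-→d10:-→d11:-→d12:-→d13:-→d14:-→d15:-→d16:-→d17:-→d18:-→d19:-→d20:-→d21:-→d22:-→d23:-→d24:H0→d25:-→d26:-→d27:-→d28:H5 -> H5
  lookup 43.165.65.236: bits 00 walk d0:H7→d1:-→d2:- -> H7
  del 0.0.0.0/0 (clear depth 0)
  add 128.0.0.0/3 -> H1 at depth 3
  add 134.77.141.30/32 -> H6 at depth 32
  add 0.0.0.0/0 -> H2 at depth 0
  add 0.48.0.0/12 -> H1 at depth 12
  lookup 134.2.200.223: bits 100001100 walk d0:H2→d1:-→d2:-→d3:H1→d4:-→d5:-→d6:-→d7:-→d8:H6→d9:- -> H6
  add 148.18.64.0/20 -> H2 at depth 20
  lookup 148.18.29.99: bits 10010100000100100 walk d0:H2→d1:-→d2:-→d3:H1→d4:-→d5:H6→d6:-→d7:-→d8:-→d9:-→d10:-→d11:-→d12:H0→d13:-→d14:-→d15:-→d16:-→d17:- -> H0
  add 134.0.0.0/8 -> H4 at depth 8
  del 148.18.64.0/20 (clear depth 20)
  add 134.77.141.30/32 -> H2 at depth 32
  lookup 6.3.129.233: bits 00000 walk d0:H2→d1:-→d2:-→d3:-→d4:-→d5:- -> H2
  del 134.77.141.0/24 (clear depth 24)
  add 134.77.141.0/24 -> H2 at depth 24
  lookup 0.48.0.11: bits 000000000011 walk d0:H2→d1:-→d2:-→d3:-→d4:-→d5:-→d6:-→d7:-→d8:-→d9:-→d10:-→d11:-→d12:H1 -> H1

== LOOKUPS ==
["H6","H7","H7","H6","H0","H5","H7","H6","H0","H2","H1"]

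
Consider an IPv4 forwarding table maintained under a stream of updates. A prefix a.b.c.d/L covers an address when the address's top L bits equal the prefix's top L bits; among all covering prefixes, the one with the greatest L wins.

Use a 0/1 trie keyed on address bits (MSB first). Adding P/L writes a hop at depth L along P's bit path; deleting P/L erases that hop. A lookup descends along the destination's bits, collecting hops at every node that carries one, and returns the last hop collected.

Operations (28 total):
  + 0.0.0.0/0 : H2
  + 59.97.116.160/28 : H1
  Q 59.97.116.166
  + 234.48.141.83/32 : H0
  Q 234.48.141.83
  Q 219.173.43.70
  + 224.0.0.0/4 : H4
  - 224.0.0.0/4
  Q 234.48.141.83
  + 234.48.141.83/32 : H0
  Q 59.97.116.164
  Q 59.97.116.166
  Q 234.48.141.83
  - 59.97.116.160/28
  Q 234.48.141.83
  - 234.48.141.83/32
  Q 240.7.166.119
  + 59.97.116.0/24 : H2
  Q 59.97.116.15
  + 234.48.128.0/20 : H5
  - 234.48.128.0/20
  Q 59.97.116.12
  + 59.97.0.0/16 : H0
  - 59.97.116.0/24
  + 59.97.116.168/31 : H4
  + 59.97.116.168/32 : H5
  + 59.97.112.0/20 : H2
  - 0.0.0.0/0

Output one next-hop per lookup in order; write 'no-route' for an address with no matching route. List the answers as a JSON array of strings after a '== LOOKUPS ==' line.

Trace:
  + 0.0.0.0/0 (H2) depth=0
  + 59.97.116.160/28 (H1) depth=28
  ? 59.97.116.166  path d0:H2→d1:-→d2:-→d3:-→d4:-→d5:-→d6:-→d7:-→d8:-→d9:-→d10:-→d11:-→d12:-→d13:-→d14:-→d15:-→d16:-→d17:-→d18:-→d19:-→d20:-→d21:-→d22:-→d23:-→d24:-→d25:-→d26:-→d27:-→d28:H1  best=H1
  + 234.48.141.83/32 (H0) depth=32
  ? 234.48.141.83  path d0:H2→d1:-→d2:-→d3:-→d4:-→d5:-→d6:-→d7:-→d8:-→d9:-→d10:-→d11:-→d12:-→d13:-→d14:-→d15:-→d16:-→d17:-→d18:-→d19:-→d20:-→d21:-→d22:-→d23:-→d24:-→d25:-→d26:-→d27:-→d28:-→d29:-→d30:-→d31:-→d32:H0  best=H0
  ? 219.173.43.70  path d0:H2→d1:-→d2:-  best=H2
  + 224.0.0.0/4 (H4) depth=4
  del 224.0.0.0/4 (clear depth 4)
  ? 234.48.141.83  path d0:H2→d1:-→d2:-→d3:-→d4:-→d5:-→d6:-→d7:-→d8:-→d9:-→d10:-→d11:-→d12:-→d13:-→d14:-→d15:-→d16:-→d17:-→d18:-→d19:-→d20:-→d21:-→d22:-→d23:-→d24:-→d25:-→d26:-→d27:-→d28:-→d29:-→d30:-→d31:-→d32:H0  best=H0
  + 234.48.141.83/32 (H0) depth=32
  ? 59.97.116.164  path d0:H2→d1:-→d2:-→d3:-→d4:-→d5:-→d6:-→d7:-→d8:-→d9:-→d10:-→d11:-→d12:-→d13:-→d14:-→d15:-→d16:-→d17:-→d18:-→d19:-→d20:-→d21:-→d22:-→d23:-→d24:-→d25:-→d26:-→d27:-→d28:H1  best=H1
  ? 59.97.116.166  path d0:H2→d1:-→d2:-→d3:-→d4:-→d5:-→d6:-→d7:-→d8:-→d9:-→d10:-→d11:-→d12:-→d13:-→d14:-→d15:-→d16:-→d17:-→d18:-→d19:-→d20:-→d21:-→d22:-→d23:-→d24:-→d25:-→d26:-→d27:-→d28:H1  best=H1
  ? 234.48.141.83  path d0:H2→d1:-→d2:-→d3:-→d4:-→d5:-→d6:-→d7:-→d8:-→d9:-→d10:-→d11:-→d12:-→d13:-→d14:-→d15:-→d16:-→d17:-→d18:-→d19:-→d20:-→d21:-→d22:-→d23:-→d24:-→d25:-→d26:-→d27:-→d28:-→d29:-→d30:-→d31:-→d32:H0  best=H0
  del 59.97.116.160/28 (clear depth 28)
  ? 234.48.141.83  path d0:H2→d1:-→d2:-→d3:-→d4:-→d5:-→d6:-→d7:-→d8:-→d9:-→d10:-→d11:-→d12:-→d13:-→d14:-→d15:-→d16:-→d17:-→d18:-→d19:-→d20:-→d21:-→d22:-→d23:-→d24:-→d25:-→d26:-→d27:-→d28:-→d29:-→d30:-→d31:-→d32:H0  best=H0
  del 234.48.141.83/32 (clear depth 32)
  ? 240.7.166.119  path d0:H2→d1:-→d2:-→d3:-  best=H2
  + 59.97.116.0/24 (H2) depth=24
  ? 59.97.116.15  path d0:H2→d1:-→d2:-→d3:-→d4:-→d5:-→d6:-→d7:-→d8:-→d9:-→d10:-→d11:-→d12:-→d13:-→d14:-→d15:-→d16:-→d17:-→d18:-→d19:-→d20:-→d21:-→d22:-→d23:-→d24:H2  best=H2
  + 234.48.128.0/20 (H5) depth=20
  del 234.48.128.0/20 (clear depth 20)
  ? 59.97.116.12  path d0:H2→d1:-→d2:-→d3:-→d4:-→d5:-→d6:-→d7:-→d8:-→d9:-→d10:-→d11:-→d12:-→d13:-→d14:-→d15:-→d16:-→d17:-→d18:-→d19:-→d20:-→d21:-→d22:-→d23:-→d24:H2  best=H2
  + 59.97.0.0/16 (H0) depth=16
  del 59.97.116.0/24 (clear depth 24)
  + 59.97.116.168/31 (H4) depth=31
  + 59.97.116.168/32 (H5) depth=32
  + 59.97.112.0/20 (H2) depth=20
  del 0.0.0.0/0 (clear depth 0)

== LOOKUPS ==
["H1","H0","H2","H0","H1","H1","H0","H0","H2","H2","H2"]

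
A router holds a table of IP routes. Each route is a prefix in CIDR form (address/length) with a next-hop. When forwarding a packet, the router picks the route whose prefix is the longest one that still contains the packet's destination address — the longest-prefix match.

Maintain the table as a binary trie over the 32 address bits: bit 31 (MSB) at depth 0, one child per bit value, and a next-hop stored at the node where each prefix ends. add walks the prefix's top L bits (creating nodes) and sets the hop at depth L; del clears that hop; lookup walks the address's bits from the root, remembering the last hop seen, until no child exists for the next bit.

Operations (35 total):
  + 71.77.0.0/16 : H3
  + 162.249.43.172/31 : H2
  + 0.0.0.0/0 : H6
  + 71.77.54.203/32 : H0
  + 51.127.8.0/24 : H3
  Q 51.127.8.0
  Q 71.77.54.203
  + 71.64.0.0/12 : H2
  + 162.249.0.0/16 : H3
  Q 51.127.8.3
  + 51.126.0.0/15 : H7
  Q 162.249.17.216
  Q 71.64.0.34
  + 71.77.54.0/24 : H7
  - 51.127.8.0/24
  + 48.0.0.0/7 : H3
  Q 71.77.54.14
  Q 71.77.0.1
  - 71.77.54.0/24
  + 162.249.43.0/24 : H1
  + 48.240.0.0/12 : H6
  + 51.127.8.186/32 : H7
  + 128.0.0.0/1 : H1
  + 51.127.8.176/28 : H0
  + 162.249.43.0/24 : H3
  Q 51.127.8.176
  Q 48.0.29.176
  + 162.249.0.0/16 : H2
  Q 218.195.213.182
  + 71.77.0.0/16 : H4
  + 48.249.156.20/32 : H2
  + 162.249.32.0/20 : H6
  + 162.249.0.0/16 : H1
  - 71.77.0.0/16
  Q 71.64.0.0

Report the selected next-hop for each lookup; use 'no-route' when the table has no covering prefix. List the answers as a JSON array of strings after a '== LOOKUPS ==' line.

Apply in order:
  add 71.77.0.0/16 -> H3 at depth 16
  add 162.249.43.172/31 -> H2 at depth 31
  add 0.0.0.0/0 -> H6 at depth 0
  add 71.77.54.203/32 -> H0 at depth 32
  add 51.127.8.0/24 -> H3 at depth 24
  ? 51.127.8.0  path d0:H6→d1:-→d2:-→d3:-→d4:-→d5:-→d6:-→d7:-→d8:-→d9:-→d10:-→d11:-→d12:-→d13:-→d14:-→d15:-→d16:-→d17:-→d18:-→d19:-→d20:-→d21:-→d22:-→d23:-→d24:H3  best=H3
  ? 71.77.54.203  path d0:H6→d1:-→d2:-→d3:-→d4:-→d5:-→d6:-→d7:-→d8:-→d9:-→d10:-→d11:-→d12:-→d13:-→d14:-→d15:-→d16:H3→d17:-→d18:-→d19:-→d20:-→d21:-→d22:-→d23:-→d24:-→d25:-→d26:-→d27:-→d28:-→d29:-→d30:-→d31:-→d32:H0  best=H0
  add 71.64.0.0/12 -> H2 at depth 12
  add 162.249.0.0/16 -> H3 at depth 16
  ? 51.127.8.3  path d0:H6→d1:-→d2:-→d3:-→d4:-→d5:-→d6:-→d7:-→d8:-→d9:-→d10:-→d11:-→d12:-→d13:-→d14:-→d15:-→d16:-→d17:-→d18:-→d19:-→d20:-→d21:-→d22:-→d23:-→d24:H3  best=H3
  add 51.126.0.0/15 -> H7 at depth 15
  ? 162.249.17.216  path d0:H6→d1:-→d2:-→d3:-→d4:-→d5:-→d6:-→d7:-→d8:-→d9:-→d10:-→d11:-→d12:-→d13:-→d14:-→d15:-→d16:H3→d17:-→d18:-  best=H3
  ? 71.64.0.34  path d0:H6→d1:-→d2:-→d3:-→d4:-→d5:-→d6:-→d7:-→d8:-→d9:-→d10:-→d11:-→d12:H2  best=H2
  add 71.77.54.0/24 -> H7 at depth 24
  del 51.127.8.0/24 (clear depth 24)
  add 48.0.0.0/7 -> H3 at depth 7
  ? 71.77.54.14  path d0:H6→d1:-→d2:-→d3:-→d4:-→d5:-→d6:-→d7:-→d8:-→d9:-→d10:-→d11:-→d12:H2→d13:-→d14:-→d15:-→d16:H3→d17:-→d18:-→d19:-→d20:-→d21:-→d22:-→d23:-→d24:H7  best=H7
  ? 71.77.0.1  path d0:H6→d1:-→d2:-→d3:-→d4:-→d5:-→d6:-→d7:-→d8:-→d9:-→d10:-→d11:-→d12:H2→d13:-→d14:-→d15:-→d16:H3→d17:-→d18:-  best=H3
  del 71.77.54.0/24 (clear depth 24)
  add 162.249.43.0/24 -> H1 at depth 24
  add 48.240.0.0/12 -> H6 at depth 12
  add 51.127.8.186/32 -> H7 at depth 32
  add 128.0.0.0/1 -> H1 at depth 1
  add 51.127.8.176/28 -> H0 at depth 28
  add 162.249.43.0/24 -> H3 at depth 24
  ? 51.127.8.176  path d0:H6→d1:-→d2:-→d3:-→d4:-→d5:-→d6:-→d7:-→d8:-→d9:-→d10:-→d11:-→d12:-→d13:-→d14:-→d15:H7→d16:-→d17:-→d18:-→d19:-→d20:-→d21:-→d22:-→d23:-→d24:-→d25:-→d26:-→d27:-→d28:H0  best=H0
  ? 48.0.29.176  path d0:H6→d1:-→d2:-→d3:-→d4:-→d5:-→d6:-→d7:H3→d8:-  best=H3
  add 162.249.0.0/16 -> H2 at depth 16
  ? 218.195.213.182  path d0:H6→d1:H1  best=H1
  add 71.77.0.0/16 -> H4 at depth 16
  add 48.249.156.20/32 -> H2 at depth 32
  add 162.249.32.0/20 -> H6 at depth 20
  add 162.249.0.0/16 -> H1 at depth 16
  del 71.77.0.0/16 (clear depth 16)
  ? 71.64.0.0  path d0:H6→d1:-→d2:-→d3:-→d4:-→d5:-→d6:-→d7:-→d8:-→d9:-→d10:-→d11:-→d12:H2  best=H2

== LOOKUPS ==
["H3","H0","H3","H3","H2","H7","H3","H0","H3","H1","H2"]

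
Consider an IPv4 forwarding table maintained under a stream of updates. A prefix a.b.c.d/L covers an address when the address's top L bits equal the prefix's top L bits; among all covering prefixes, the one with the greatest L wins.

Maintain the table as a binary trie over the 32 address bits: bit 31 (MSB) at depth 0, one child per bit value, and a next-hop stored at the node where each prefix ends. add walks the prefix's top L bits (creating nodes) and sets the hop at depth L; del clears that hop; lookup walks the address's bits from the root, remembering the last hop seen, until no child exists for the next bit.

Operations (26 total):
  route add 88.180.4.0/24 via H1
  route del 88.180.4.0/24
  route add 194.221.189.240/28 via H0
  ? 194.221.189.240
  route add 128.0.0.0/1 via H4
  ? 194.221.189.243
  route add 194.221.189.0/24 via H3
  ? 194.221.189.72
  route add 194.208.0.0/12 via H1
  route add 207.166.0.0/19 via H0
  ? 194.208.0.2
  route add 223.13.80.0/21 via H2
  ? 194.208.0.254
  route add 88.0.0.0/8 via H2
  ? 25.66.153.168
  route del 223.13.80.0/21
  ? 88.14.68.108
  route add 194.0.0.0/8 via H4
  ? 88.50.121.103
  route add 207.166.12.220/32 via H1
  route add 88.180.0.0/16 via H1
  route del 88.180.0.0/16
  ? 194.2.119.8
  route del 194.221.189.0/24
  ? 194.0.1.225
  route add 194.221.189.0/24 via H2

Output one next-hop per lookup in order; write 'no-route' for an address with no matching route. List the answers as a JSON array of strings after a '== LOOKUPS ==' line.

Apply in order:
  + 88.180.4.0/24 (H1) depth=24
  - 88.180.4.0/24 clear@24
  + 194.221.189.240/28 (H0) depth=28
  Q 194.221.189.240: descend 1100001011011101101111011111 ; hops seen [H0] ; pick H0
  + 128.0.0.0/1 (H4) depth=1
  Q 194.221.189.243: descend 1100001011011101101111011111 ; hops seen [H4,H0] ; pick H0
  + 194.221.189.0/24 (H3) depth=24
  Q 194.221.189.72: descend 110000101101110110111101 ; hops seen [H4,H3] ; pick H3
  + 194.208.0.0/12 (H1) depth=12
  + 207.166.0.0/19 (H0) depth=19
  Q 194.208.0.2: descend 110000101101 ; hops seen [H4,H1] ; pick H1
  + 223.13.80.0/21 (H2) depth=21
  Q 194.208.0.254: descend 110000101101 ; hops seen [H4,H1] ; pick H1
  + 88.0.0.0/8 (H2) depth=8
  Q 25.66.153.168: descend 0 ; hops seen [∅] ; pick no-route
  - 223.13.80.0/21 clear@21
  Q 88.14.68.108: descend 01011000 ; hops seen [H2] ; pick H2
  + 194.0.0.0/8 (H4) depth=8
  Q 88.50.121.103: descend 01011000 ; hops seen [H2] ; pick H2
  + 207.166.12.220/32 (H1) depth=32
  + 88.180.0.0/16 (H1) depth=16
  - 88.180.0.0/16 clear@16
  Q 194.2.119.8: descend 11000010 ; hops seen [H4,H4] ; pick H4
  - 194.221.189.0/24 clear@24
  Q 194.0.1.225: descend 11000010 ; hops seen [H4,H4] ; pick H4
  + 194.221.189.0/24 (H2) depth=24

== LOOKUPS ==
["H0","H0","H3","H1","H1","no-route","H2","H2","H4","H4"]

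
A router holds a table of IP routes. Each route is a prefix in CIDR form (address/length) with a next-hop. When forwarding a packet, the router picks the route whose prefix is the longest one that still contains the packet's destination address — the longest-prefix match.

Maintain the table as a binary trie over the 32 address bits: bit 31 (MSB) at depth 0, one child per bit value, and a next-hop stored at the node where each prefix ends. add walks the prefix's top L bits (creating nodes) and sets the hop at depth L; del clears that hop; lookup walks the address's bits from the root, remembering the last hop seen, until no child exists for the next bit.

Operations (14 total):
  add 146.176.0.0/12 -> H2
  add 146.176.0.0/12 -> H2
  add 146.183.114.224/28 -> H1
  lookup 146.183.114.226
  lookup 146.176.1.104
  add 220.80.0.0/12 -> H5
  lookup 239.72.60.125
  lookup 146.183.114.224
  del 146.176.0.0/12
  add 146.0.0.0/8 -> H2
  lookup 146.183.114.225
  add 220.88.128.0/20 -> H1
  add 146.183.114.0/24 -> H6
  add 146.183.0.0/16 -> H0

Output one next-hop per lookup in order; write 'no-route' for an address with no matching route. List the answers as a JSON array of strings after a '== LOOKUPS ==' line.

Process each operation:
  add 146.176.0.0/12 -> H2 at depth 12
  add 146.176.0.0/12 -> H2 at depth 12
  add 146.183.114.224/28 -> H1 at depth 28
  Q 146.183.114.226: descend 1001001010110111011100101110 ; hops seen [H2,H1] ; pick H1
  Q 146.176.1.104: descend 1001001010110 ; hops seen [H2] ; pick H2
  add 220.80.0.0/12 -> H5 at depth 12
  Q 239.72.60.125: descend 11 ; hops seen [∅] ; pick no-route
  Q 146.183.114.224: descend 1001001010110111011100101110 ; hops seen [H2,H1] ; pick H1
  del 146.176.0.0/12 (clear depth 12)
  add 146.0.0.0/8 -> H2 at depth 8
  Q 146.183.114.225: descend 1001001010110111011100101110 ; hops seen [H2,H1] ; pick H1
  add 220.88.128.0/20 -> H1 at depth 20
  add 146.183.114.0/24 -> H6 at depth 24
  add 146.183.0.0/16 -> H0 at depth 16

== LOOKUPS ==
["H1","H2","no-route","H1","H1"]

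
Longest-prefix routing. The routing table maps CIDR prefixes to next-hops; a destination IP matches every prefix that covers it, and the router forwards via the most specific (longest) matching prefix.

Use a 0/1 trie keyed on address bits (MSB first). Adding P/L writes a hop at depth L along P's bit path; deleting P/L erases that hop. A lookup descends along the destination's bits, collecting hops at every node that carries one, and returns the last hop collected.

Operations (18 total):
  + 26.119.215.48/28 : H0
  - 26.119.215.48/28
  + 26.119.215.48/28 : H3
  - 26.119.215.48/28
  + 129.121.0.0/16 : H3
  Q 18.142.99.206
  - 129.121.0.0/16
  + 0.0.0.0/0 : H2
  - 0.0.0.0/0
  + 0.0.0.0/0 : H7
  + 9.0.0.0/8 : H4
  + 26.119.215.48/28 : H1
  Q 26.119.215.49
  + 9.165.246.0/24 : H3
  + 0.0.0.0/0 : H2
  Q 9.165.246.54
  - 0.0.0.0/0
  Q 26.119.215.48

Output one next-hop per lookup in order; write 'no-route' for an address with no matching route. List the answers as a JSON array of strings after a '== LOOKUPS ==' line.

Apply in order:
  add 26.119.215.48/28 -> H0 at depth 28
  - 26.119.215.48/28 clear@28
  add 26.119.215.48/28 -> H3 at depth 28
  - 26.119.215.48/28 clear@28
  add 129.121.0.0/16 -> H3 at depth 16
  lookup 18.142.99.206: bits 0001 walk d0:-→d1:-→d2:-→d3:-→d4:- -> no-route
  - 129.121.0.0/16 clear@16
  add 0.0.0.0/0 -> H2 at depth 0
  - 0.0.0.0/0 clear@0
  add 0.0.0.0/0 -> H7 at depth 0
  add 9.0.0.0/8 -> H4 at depth 8
  add 26.119.215.48/28 -> H1 at depth 28
  lookup 26.119.215.49: bits 0001101001110111110101110011 walk d0:H7→d1:-→d2:-→d3:-→d4:-→d5:-→d6:-→d7:-→d8:-→d9:-→d10:-→d11:-→d12:-→d13:-→d14:-→d15:-→d16:-→d17:-→d18:-→d19:-→d20:-→d21:-→d22:-→d23:-→d24:-→d25:-→d26:-→d27:-→d28:H1 -> H1
  add 9.165.246.0/24 -> H3 at depth 24
  add 0.0.0.0/0 -> H2 at depth 0
  lookup 9.165.246.54: bits 000010011010010111110110 walk d0:H2→d1:-→d2:-→d3:-→d4:-→d5:-→d6:-→d7:-→d8:H4→d9:-→d10:-→d11:-→d12:-→d13:-→d14:-→d15:-→d16:-→d17:-→d18:-→d19:-→d20:-→d21:-→d22:-→d23:-→d24:H3 -> H3
  - 0.0.0.0/0 clear@0
  lookup 26.119.215.48: bits 0001101001110111110101110011 walk d0:-→d1:-→d2:-→d3:-→d4:-→d5:-→d6:-→d7:-→d8:-→d9:-→d10:-→d11:-→d12:-→d13:-→d14:-→d15:-→d16:-→d17:-→d18:-→d19:-→d20:-→d21:-→d22:-→d23:-→d24:-→d25:-→d26:-→d27:-→d28:H1 -> H1

== LOOKUPS ==
["no-route","H1","H3","H1"]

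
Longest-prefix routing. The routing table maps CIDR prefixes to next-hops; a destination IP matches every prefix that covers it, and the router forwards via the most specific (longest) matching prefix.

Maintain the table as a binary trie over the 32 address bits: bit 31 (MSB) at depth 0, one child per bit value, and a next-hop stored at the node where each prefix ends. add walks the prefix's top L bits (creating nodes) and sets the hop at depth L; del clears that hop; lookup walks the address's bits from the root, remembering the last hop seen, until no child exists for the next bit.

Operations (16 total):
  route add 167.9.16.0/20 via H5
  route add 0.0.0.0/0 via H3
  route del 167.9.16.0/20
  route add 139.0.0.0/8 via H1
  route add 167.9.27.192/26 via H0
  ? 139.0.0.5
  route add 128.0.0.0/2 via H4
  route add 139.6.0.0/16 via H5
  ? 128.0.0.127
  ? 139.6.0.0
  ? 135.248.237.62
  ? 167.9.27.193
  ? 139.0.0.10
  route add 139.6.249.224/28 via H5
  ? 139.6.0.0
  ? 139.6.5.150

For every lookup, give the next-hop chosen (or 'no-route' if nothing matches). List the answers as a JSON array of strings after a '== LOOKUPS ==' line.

Trace:
  add 167.9.16.0/20 -> H5 at depth 20
  add 0.0.0.0/0 -> H3 at depth 0
  del 167.9.16.0/20 (clear depth 20)
  add 139.0.0.0/8 -> H1 at depth 8
  add 167.9.27.192/26 -> H0 at depth 26
  lookup 139.0.0.5: bits 10001011 walk d0:H3→d1:-→d2:-→d3:-→d4:-→d5:-→d6:-→d7:-→d8:H1 -> H1
  add 128.0.0.0/2 -> H4 at depth 2
  add 139.6.0.0/16 -> H5 at depth 16
  lookup 128.0.0.127: bits 1000 walk d0:H3→d1:-→d2:H4→d3:-→d4:- -> H4
  lookup 139.6.0.0: bits 1000101100000110 walk d0:H3→d1:-→d2:H4→d3:-→d4:-→d5:-→d6:-→d7:-→d8:H1→d9:-→d10:-→d11:-→d12:-→d13:-→d14:-→d15:-→d16:H5 -> H5
  lookup 135.248.237.62: bits 1000 walk d0:H3→d1:-→d2:H4→d3:-→d4:- -> H4
  lookup 167.9.27.193: bits 10100111000010010001101111 walk d0:H3→d1:-→d2:H4→d3:-→d4:-→d5:-→d6:-→d7:-→d8:-→d9:-→d10:-→d11:-→d12:-→d13:-→d14:-→d15:-→d16:-→d17:-→d18:-→d19:-→d20:-→d21:-→d22:-→d23:-→d24:-→d25:-→d26:H0 -> H0
  lookup 139.0.0.10: bits 1000101100000 walk d0:H3→d1:-→d2:H4→d3:-→d4:-→d5:-→d6:-→d7:-→d8:H1→d9:-→d10:-→d11:-→d12:-→d13:- -> H1
  add 139.6.249.224/28 -> H5 at depth 28
  lookup 139.6.0.0: bits 1000101100000110 walk d0:H3→d1:-→d2:H4→d3:-→d4:-→d5:-→d6:-→d7:-→d8:H1→d9:-→d10:-→d11:-→d12:-→d13:-→d14:-→d15:-→d16:H5 -> H5
  lookup 139.6.5.150: bits 1000101100000110 walk d0:H3→d1:-→d2:H4→d3:-→d4:-→d5:-→d6:-→d7:-→d8:H1→d9:-→d10:-→d11:-→d12:-→d13:-→d14:-→d15:-→d16:H5 -> H5

== LOOKUPS ==
["H1","H4","H5","H4","H0","H1","H5","H5"]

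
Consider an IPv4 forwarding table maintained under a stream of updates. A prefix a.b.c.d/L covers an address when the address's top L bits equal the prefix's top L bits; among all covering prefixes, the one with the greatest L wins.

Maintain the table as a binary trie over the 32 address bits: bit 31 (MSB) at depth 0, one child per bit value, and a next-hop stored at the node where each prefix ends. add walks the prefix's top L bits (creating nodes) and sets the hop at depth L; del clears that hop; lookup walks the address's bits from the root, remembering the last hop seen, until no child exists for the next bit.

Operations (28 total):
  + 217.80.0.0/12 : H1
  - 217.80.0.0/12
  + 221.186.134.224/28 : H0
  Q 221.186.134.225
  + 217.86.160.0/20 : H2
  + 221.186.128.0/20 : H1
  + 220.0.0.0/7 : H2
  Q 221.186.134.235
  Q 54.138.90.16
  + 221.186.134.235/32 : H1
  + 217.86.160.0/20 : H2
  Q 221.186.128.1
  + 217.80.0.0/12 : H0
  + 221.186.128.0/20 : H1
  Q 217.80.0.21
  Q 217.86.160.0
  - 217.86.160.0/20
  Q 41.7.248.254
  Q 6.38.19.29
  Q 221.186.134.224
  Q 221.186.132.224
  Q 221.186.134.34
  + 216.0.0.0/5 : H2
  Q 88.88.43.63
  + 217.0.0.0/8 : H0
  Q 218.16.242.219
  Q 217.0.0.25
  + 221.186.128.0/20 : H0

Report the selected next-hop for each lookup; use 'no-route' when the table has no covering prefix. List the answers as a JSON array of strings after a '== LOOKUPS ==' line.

Trace:
  + 217.80.0.0/12 (H1) depth=12
  - 217.80.0.0/12 clear@12
  + 221.186.134.224/28 (H0) depth=28
  lookup 221.186.134.225: bits 1101110110111010100001101110 walk d0:-→d1:-→d2:-→d3:-→d4:-→d5:-→d6:-→d7:-→d8:-→d9:-→d10:-→d11:-→d12:-→d13:-→d14:-→d15:-→d16:-→d17:-→d18:-→d19:-→d20:-→d21:-→d22:-→d23:-→d24:-→d25:-→d26:-→d27:-→d28:H0 -> H0
  + 217.86.160.0/20 (H2) depth=20
  + 221.186.128.0/20 (H1) depth=20
  + 220.0.0.0/7 (H2) depth=7
  lookup 221.186.134.235: bits 1101110110111010100001101110 walk d0:-→d1:-→d2:-→d3:-→d4:-→d5:-→d6:-→d7:H2→d8:-→d9:-→d10:-→d11:-→d12:-→d13:-→d14:-→d15:-→d16:-→d17:-→d18:-→d19:-→d20:H1→d21:-→d22:-→d23:-→d24:-→d25:-→d26:-→d27:-→d28:H0 -> H0
  lookup 54.138.90.16: bits ε walk d0:- -> no-route
  + 221.186.134.235/32 (H1) depth=32
  + 217.86.160.0/20 (H2) depth=20
  lookup 221.186.128.1: bits 110111011011101010000 walk d0:-→d1:-→d2:-→d3:-→d4:-→d5:-→d6:-→d7:H2→d8:-→d9:-→d10:-→d11:-→d12:-→d13:-→d14:-→d15:-→d16:-→d17:-→d18:-→d19:-→d20:H1→d21:- -> H1
  + 217.80.0.0/12 (H0) depth=12
  + 221.186.128.0/20 (H1) depth=20
  lookup 217.80.0.21: bits 1101100101010 walk d0:-→d1:-→d2:-→d3:-→d4:-→d5:-→d6:-→d7:-→d8:-→d9:-→d10:-→d11:-→d12:H0→d13:- -> H0
  lookup 217.86.160.0: bits 11011001010101101010 walk d0:-→d1:-→d2:-→d3:-→d4:-→d5:-→d6:-→d7:-→d8:-→d9:-→d10:-→d11:-→d12:H0→d13:-→d14:-→d15:-→d16:-→d17:-→d18:-→d19:-→d20:H2 -> H2
  - 217.86.160.0/20 clear@20
  lookup 41.7.248.254: bits ε walk d0:- -> no-route
  lookup 6.38.19.29: bits ε walk d0:- -> no-route
  lookup 221.186.134.224: bits 1101110110111010100001101110 walk d0:-→d1:-→d2:-→d3:-→d4:-→d5:-→d6:-→d7:H2→d8:-→d9:-→d10:-→d11:-→d12:-→d13:-→d14:-→d15:-→d16:-→d17:-→d18:-→d19:-→d20:H1→d21:-→d22:-→d23:-→d24:-→d25:-→d26:-→d27:-→d28:H0 -> H0
  lookup 221.186.132.224: bits 1101110110111010100001 walk d0:-→d1:-→d2:-→d3:-→d4:-→d5:-→d6:-→d7:H2→d8:-→d9:-→d10:-→d11:-→d12:-→d13:-→d14:-→d15:-→d16:-→d17:-→d18:-→d19:-→d20:H1→d21:-→d22:- -> H1
  lookup 221.186.134.34: bits 110111011011101010000110 walk d0:-→d1:-→d2:-→d3:-→d4:-→d5:-→d6:-→d7:H2→d8:-→d9:-→d10:-→d11:-→d12:-→d13:-→d14:-→d15:-→d16:-→d17:-→d18:-→d19:-→d20:H1→d21:-→d22:-→d23:-→d24:- -> H1
  + 216.0.0.0/5 (H2) depth=5
  lookup 88.88.43.63: bits ε walk d0:- -> no-route
  + 217.0.0.0/8 (H0) depth=8
  lookup 218.16.242.219: bits 110110 walk d0:-→d1:-→d2:-→d3:-→d4:-→d5:H2→d6:- -> H2
  lookup 217.0.0.25: bits 110110010 walk d0:-→d1:-→d2:-→d3:-→d4:-→d5:H2→d6:-→d7:-→d8:H0→d9:- -> H0
  + 221.186.128.0/20 (H0) depth=20

== LOOKUPS ==
["H0","H0","no-route","H1","H0","H2","no-route","no-route","H0","H1","H1","no-route","H2","H0"]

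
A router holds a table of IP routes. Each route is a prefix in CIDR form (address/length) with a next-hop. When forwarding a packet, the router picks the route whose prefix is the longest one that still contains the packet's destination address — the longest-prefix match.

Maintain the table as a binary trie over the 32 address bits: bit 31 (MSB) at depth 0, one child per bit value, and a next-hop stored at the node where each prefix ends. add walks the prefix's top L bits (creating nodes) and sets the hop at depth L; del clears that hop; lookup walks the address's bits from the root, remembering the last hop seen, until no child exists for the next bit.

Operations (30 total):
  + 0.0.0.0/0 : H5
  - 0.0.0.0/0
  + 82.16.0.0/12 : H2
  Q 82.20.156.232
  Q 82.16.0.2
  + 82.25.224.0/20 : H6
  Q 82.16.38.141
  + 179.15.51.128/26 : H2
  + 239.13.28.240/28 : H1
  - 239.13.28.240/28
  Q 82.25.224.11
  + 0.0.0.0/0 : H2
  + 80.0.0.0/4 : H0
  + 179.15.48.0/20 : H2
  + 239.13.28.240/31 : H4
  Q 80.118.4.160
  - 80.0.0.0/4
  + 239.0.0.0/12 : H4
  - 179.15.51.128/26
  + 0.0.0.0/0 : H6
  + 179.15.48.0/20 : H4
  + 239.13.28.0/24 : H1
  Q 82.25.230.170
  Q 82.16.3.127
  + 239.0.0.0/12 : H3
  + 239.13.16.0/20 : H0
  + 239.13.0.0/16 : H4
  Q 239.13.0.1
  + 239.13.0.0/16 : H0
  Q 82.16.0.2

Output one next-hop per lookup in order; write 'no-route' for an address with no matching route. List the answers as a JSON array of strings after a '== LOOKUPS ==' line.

Apply in order:
  + 0.0.0.0/0 (H5) depth=0
  del 0.0.0.0/0 (clear depth 0)
  + 82.16.0.0/12 (H2) depth=12
  ? 82.20.156.232  path d0:-→d1:-→d2:-→d3:-→d4:-→d5:-→d6:-→d7:-→d8:-→d9:-→d10:-→d11:-→d12:H2  best=H2
  ? 82.16.0.2  path d0:-→d1:-→d2:-→d3:-→d4:-→d5:-→d6:-→d7:-→d8:-→d9:-→d10:-→d11:-→d12:H2  best=H2
  + 82.25.224.0/20 (H6) depth=20
  ? 82.16.38.141  path d0:-→d1:-→d2:-→d3:-→d4:-→d5:-→d6:-→d7:-→d8:-→d9:-→d10:-→d11:-→d12:H2  best=H2
  + 179.15.51.128/26 (H2) depth=26
  + 239.13.28.240/28 (H1) depth=28
  del 239.13.28.240/28 (clear depth 28)
  ? 82.25.224.11  path d0:-→d1:-→d2:-→d3:-→d4:-→d5:-→d6:-→d7:-→d8:-→d9:-→d10:-→d11:-→d12:H2→d13:-→d14:-→d15:-→d16:-→d17:-→d18:-→d19:-→d20:H6  best=H6
  + 0.0.0.0/0 (H2) depth=0
  + 80.0.0.0/4 (H0) depth=4
  + 179.15.48.0/20 (H2) depth=20
  + 239.13.28.240/31 (H4) depth=31
  ? 80.118.4.160  path d0:H2→d1:-→d2:-→d3:-→d4:H0→d5:-→d6:-  best=H0
  del 80.0.0.0/4 (clear depth 4)
  + 239.0.0.0/12 (H4) depth=12
  del 179.15.51.128/26 (clear depth 26)
  + 0.0.0.0/0 (H6) depth=0
  + 179.15.48.0/20 (H4) depth=20
  + 239.13.28.0/24 (H1) depth=24
  ? 82.25.230.170  path d0:H6→d1:-→d2:-→d3:-→d4:-→d5:-→d6:-→d7:-→d8:-→d9:-→d10:-→d11:-→d12:H2→d13:-→d14:-→d15:-→d16:-→d17:-→d18:-→d19:-→d20:H6  best=H6
  ? 82.16.3.127  path d0:H6→d1:-→d2:-→d3:-→d4:-→d5:-→d6:-→d7:-→d8:-→d9:-→d10:-→d11:-→d12:H2  best=H2
  + 239.0.0.0/12 (H3) depth=12
  + 239.13.16.0/20 (H0) depth=20
  + 239.13.0.0/16 (H4) depth=16
  ? 239.13.0.1  path d0:H6→d1:-→d2:-→d3:-→d4:-→d5:-→d6:-→d7:-→d8:-→d9:-→d10:-→d11:-→d12:H3→d13:-→d14:-→d15:-→d16:H4→d17:-→d18:-→d19:-  best=H4
  + 239.13.0.0/16 (H0) depth=16
  ? 82.16.0.2  path d0:H6→d1:-→d2:-→d3:-→d4:-→d5:-→d6:-→d7:-→d8:-→d9:-→d10:-→d11:-→d12:H2  best=H2

== LOOKUPS ==
["H2","H2","H2","H6","H0","H6","H2","H4","H2"]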